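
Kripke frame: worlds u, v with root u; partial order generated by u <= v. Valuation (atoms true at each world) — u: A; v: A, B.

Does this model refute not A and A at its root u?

u does not force not A and A since u fails not A.
So the root u does not force not A and A; the model is a countermodel.

Yes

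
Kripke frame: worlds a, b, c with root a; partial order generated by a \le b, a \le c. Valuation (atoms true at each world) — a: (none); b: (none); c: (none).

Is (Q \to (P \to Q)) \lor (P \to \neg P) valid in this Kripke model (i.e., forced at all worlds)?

Yes

a \Vdash (Q \to (P \to Q)) \lor (P \to \neg P) via the disjunct Q \to (P \to Q).
Since the root a forces (Q \to (P \to Q)) \lor (P \to \neg P) and forcing is persistent (monotone upward), every world forces it.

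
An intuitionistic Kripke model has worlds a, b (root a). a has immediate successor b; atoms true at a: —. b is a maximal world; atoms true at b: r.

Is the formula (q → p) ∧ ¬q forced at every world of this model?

Yes

a ⊩ (q → p) ∧ ¬q since a forces both conjuncts.
Since the root a forces (q → p) ∧ ¬q and forcing is persistent (monotone upward), every world forces it.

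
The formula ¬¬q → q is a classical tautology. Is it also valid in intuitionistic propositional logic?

This is double-negation elimination, which is not intuitionistically valid.
A Kripke countermodel: worlds s0, s1; order generated by s0 ≤ s1; atoms true at each world — s0:{}; s1:{q}.
s0 ⊮ ¬¬q → q: already at s0 itself, s0 ⊩ ¬¬q but s0 ⊮ q.
s0 lacks atom q, so s0 ⊮ q.
So the root s0 does not force the formula.

No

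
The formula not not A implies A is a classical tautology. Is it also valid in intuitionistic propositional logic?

This is double-negation elimination, which is not intuitionistically valid.
A Kripke countermodel: worlds s0, s1; order generated by s0 <= s1; atoms true at each world — s0:{}; s1:{A}.
s0 does not force not not A implies A: already at s0 itself, s0 forces not not A but s0 does not force A.
s0 lacks atom A, so s0 does not force A.
So the root s0 does not force the formula.

No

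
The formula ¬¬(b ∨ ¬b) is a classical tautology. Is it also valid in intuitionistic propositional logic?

This is the double negation of excluded middle, which is intuitionistically derivable.
Assuming ¬(b ∨ ¬b): from b we'd get b ∨ ¬b, so ¬b; but then b ∨ ¬b again — contradiction. Hence ¬¬(b ∨ ¬b).

Yes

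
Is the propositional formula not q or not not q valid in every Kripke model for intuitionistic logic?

This is the weak law of excluded middle, which is not intuitionistically valid.
A Kripke countermodel: worlds 0, 1, 2; order generated by 0 <= 1, 0 <= 2; atoms true at each world — 0:{}; 1:{q}; 2:{}.
0 does not force not q or not not q: neither disjunct is forced at 0.
0 does not force not q since 1 is accessible from 0 and 1 forces q.
So the root 0 does not force the formula.

No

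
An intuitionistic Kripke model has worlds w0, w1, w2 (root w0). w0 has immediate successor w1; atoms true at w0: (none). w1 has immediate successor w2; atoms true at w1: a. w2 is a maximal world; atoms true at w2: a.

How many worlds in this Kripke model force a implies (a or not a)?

3

w0: forces it.
w1: forces it.
w2: forces it.
Worlds forcing the formula: {w0, w1, w2}.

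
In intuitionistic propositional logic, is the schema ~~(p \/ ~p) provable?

This is the double negation of excluded middle, which is intuitionistically derivable.
Assuming ~(p \/ ~p): from p we'd get p \/ ~p, so ~p; but then p \/ ~p again — contradiction. Hence ~~(p \/ ~p).

Yes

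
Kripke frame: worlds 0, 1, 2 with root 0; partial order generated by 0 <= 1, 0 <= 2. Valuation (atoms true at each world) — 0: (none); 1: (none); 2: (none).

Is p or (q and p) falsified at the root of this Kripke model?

0 does not force p or (q and p): neither disjunct is forced at 0.
0 lacks atom p, so 0 does not force p.
So the root 0 does not force p or (q and p); the model is a countermodel.

Yes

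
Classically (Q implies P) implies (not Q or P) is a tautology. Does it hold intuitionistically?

This is the material-implication-as-disjunction principle, which is not intuitionistically valid.
A Kripke countermodel: worlds a, b; order generated by a <= b; atoms true at each world — a:{}; b:{P,Q}.
a does not force (Q implies P) implies (not Q or P): already at a itself, a forces Q implies P but a does not force not Q or P.
a does not force not Q or P: neither disjunct is forced at a.
a does not force not Q since b is accessible from a and b forces Q.
So the root a does not force the formula.

No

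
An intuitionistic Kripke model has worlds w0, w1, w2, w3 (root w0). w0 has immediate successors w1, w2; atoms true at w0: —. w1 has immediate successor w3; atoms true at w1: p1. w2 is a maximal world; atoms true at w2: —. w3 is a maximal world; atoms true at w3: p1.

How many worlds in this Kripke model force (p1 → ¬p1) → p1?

2

w0: does not force it — w0 ⊮ (p1 → ¬p1) → p1: at the accessible world w2, w2 ⊩ p1 → ¬p1 but w2 ⊮ p1.
w1: forces it.
w2: does not force it — w2 ⊮ (p1 → ¬p1) → p1: already at w2 itself, w2 ⊩ p1 → ¬p1 but w2 ⊮ p1.
w3: forces it.
Worlds forcing the formula: {w1, w3}.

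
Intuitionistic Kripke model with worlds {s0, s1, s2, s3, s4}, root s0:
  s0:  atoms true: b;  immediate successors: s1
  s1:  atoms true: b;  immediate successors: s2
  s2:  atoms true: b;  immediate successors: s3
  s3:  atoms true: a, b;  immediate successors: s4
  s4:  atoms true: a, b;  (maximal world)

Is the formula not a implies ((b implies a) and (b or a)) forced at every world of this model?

s0 forces not a implies ((b implies a) and (b or a)) vacuously: no world accessible from s0 forces the antecedent not a.
Since the root s0 forces not a implies ((b implies a) and (b or a)) and forcing is persistent (monotone upward), every world forces it.

Yes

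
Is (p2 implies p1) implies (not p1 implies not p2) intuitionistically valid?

Yes

This is the forward direction of contraposition, which is intuitionistically derivable.
Assume p2 implies p1 and not p1. If p2 held then p1 would follow, contradicting not p1; so not p2.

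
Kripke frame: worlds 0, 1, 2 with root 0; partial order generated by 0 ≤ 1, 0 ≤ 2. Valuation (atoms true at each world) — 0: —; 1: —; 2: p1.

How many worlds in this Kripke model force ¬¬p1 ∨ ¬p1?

2

0: does not force it — 0 ⊮ ¬¬p1 ∨ ¬p1: neither disjunct is forced at 0.
1: forces it.
2: forces it.
Worlds forcing the formula: {1, 2}.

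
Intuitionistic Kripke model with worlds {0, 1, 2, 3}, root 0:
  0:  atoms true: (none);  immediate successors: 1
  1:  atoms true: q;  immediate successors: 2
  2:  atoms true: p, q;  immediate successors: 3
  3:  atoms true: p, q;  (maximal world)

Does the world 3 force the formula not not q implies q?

3 forces not not q implies q: every world accessible from 3 that forces not not q (namely 3) also forces q.

Yes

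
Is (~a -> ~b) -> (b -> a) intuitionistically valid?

No

This is the converse of contraposition, which is not intuitionistically valid.
A Kripke countermodel: worlds u0, u1; order generated by u0 <= u1; atoms true at each world — u0:{b}; u1:{a,b}.
u0 ||-/- (~a -> ~b) -> (b -> a): already at u0 itself, u0 ||- ~a -> ~b but u0 ||-/- b -> a.
u0 ||-/- b -> a: already at u0 itself, u0 ||- b but u0 ||-/- a.
u0 lacks atom a, so u0 ||-/- a.
So the root u0 does not force the formula.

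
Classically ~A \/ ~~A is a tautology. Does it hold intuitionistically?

This is the weak law of excluded middle, which is not intuitionistically valid.
A Kripke countermodel: worlds u, v, w; order generated by u <= v, u <= w; atoms true at each world — u:{}; v:{A}; w:{}.
u ||-/- ~A \/ ~~A: neither disjunct is forced at u.
u ||-/- ~A since v is accessible from u and v ||- A.
So the root u does not force the formula.

No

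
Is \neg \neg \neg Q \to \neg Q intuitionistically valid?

This is triple-negation reduction, which is intuitionistically derivable.
Assume \neg \neg \neg Q and suppose Q. Then \neg \neg Q (double-negation introduction), contradicting \neg \neg \neg Q. So \neg Q.

Yes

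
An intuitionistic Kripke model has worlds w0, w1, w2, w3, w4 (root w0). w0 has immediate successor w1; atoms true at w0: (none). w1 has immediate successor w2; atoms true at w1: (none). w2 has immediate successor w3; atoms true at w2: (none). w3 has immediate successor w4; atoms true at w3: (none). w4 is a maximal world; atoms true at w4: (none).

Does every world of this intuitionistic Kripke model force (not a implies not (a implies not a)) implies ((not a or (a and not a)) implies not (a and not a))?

w0 forces (not a implies not (a implies not a)) implies ((not a or (a and not a)) implies not (a and not a)) vacuously: no world accessible from w0 forces the antecedent not a implies not (a implies not a).
Since the root w0 forces (not a implies not (a implies not a)) implies ((not a or (a and not a)) implies not (a and not a)) and forcing is persistent (monotone upward), every world forces it.

Yes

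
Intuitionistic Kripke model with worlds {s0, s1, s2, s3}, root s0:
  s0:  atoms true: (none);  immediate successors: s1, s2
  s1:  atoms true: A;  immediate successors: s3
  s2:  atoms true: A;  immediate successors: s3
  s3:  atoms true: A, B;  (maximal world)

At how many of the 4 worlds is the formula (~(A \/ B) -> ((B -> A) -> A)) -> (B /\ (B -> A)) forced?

s0: does not force it — s0 ||-/- (~(A \/ B) -> ((B -> A) -> A)) -> (B /\ (B -> A)): already at s0 itself, s0 ||- ~(A \/ B) -> ((B -> A) -> A) but s0 ||-/- B /\ (B -> A).
s1: does not force it — s1 ||-/- (~(A \/ B) -> ((B -> A) -> A)) -> (B /\ (B -> A)): already at s1 itself, s1 ||- ~(A \/ B) -> ((B -> A) -> A) but s1 ||-/- B /\ (B -> A).
s2: does not force it — s2 ||-/- (~(A \/ B) -> ((B -> A) -> A)) -> (B /\ (B -> A)): already at s2 itself, s2 ||- ~(A \/ B) -> ((B -> A) -> A) but s2 ||-/- B /\ (B -> A).
s3: forces it.
Worlds forcing the formula: {s3}.

1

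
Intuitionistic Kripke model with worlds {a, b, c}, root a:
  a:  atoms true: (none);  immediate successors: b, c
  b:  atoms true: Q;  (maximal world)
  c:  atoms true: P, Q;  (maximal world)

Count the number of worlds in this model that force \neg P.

1

a: does not force it — a \nVdash \neg P since c is accessible from a and c \Vdash P.
b: forces it.
c: does not force it — c \nVdash \neg P since c is accessible from c and c \Vdash P.
Worlds forcing the formula: {b}.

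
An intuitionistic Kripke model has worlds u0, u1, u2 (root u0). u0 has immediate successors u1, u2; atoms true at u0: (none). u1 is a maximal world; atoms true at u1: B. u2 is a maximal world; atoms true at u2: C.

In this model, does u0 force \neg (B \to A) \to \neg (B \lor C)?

No

u0 \nVdash \neg (B \to A) \to \neg (B \lor C): at the accessible world u1, u1 \Vdash \neg (B \to A) but u1 \nVdash \neg (B \lor C).
u1 \nVdash \neg (B \lor C) since u1 is accessible from u1 and u1 \Vdash B \lor C.
u1 \Vdash B \lor C via the disjunct B.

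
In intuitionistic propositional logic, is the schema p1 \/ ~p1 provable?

This is the law of excluded middle, which is not intuitionistically valid.
A Kripke countermodel: worlds 0, 1; order generated by 0 <= 1; atoms true at each world — 0:{}; 1:{p1}.
0 ||-/- p1 \/ ~p1: neither disjunct is forced at 0.
0 lacks atom p1, so 0 ||-/- p1.
So the root 0 does not force the formula.

No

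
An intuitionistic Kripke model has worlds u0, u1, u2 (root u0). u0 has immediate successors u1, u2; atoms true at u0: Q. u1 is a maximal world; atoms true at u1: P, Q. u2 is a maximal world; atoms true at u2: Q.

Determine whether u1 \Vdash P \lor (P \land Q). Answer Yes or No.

u1 \Vdash P \lor (P \land Q) via the disjunct P.

Yes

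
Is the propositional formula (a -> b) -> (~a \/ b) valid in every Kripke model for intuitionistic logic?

This is the material-implication-as-disjunction principle, which is not intuitionistically valid.
A Kripke countermodel: worlds u0, u1; order generated by u0 <= u1; atoms true at each world — u0:{}; u1:{a,b}.
u0 ||-/- (a -> b) -> (~a \/ b): already at u0 itself, u0 ||- a -> b but u0 ||-/- ~a \/ b.
u0 ||-/- ~a \/ b: neither disjunct is forced at u0.
u0 ||-/- ~a since u1 is accessible from u0 and u1 ||- a.
So the root u0 does not force the formula.

No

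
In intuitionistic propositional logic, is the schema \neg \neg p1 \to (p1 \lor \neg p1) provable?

No

This is a variant of double-negation elimination (deriving excluded middle from double negation), which is not intuitionistically valid.
A Kripke countermodel: worlds u, v; order generated by u \le v; atoms true at each world — u:{}; v:{p1}.
u \nVdash \neg \neg p1 \to (p1 \lor \neg p1): already at u itself, u \Vdash \neg \neg p1 but u \nVdash p1 \lor \neg p1.
u \nVdash p1 \lor \neg p1: neither disjunct is forced at u.
u lacks atom p1, so u \nVdash p1.
So the root u does not force the formula.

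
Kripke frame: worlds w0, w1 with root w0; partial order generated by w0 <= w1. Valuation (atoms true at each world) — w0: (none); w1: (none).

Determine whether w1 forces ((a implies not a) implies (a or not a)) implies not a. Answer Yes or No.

w1 forces ((a implies not a) implies (a or not a)) implies not a: every world accessible from w1 that forces (a implies not a) implies (a or not a) (namely w1) also forces not a.

Yes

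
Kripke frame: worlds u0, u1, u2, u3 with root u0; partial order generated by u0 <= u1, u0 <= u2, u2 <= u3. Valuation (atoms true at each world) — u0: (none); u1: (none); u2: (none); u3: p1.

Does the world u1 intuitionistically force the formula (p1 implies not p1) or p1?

u1 forces (p1 implies not p1) or p1 via the disjunct p1 implies not p1.

Yes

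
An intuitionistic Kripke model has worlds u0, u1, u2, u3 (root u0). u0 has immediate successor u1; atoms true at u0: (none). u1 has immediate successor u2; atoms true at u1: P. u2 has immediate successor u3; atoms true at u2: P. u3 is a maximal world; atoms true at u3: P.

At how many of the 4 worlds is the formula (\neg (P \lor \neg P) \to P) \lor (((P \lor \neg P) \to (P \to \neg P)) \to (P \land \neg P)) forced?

4

u0: forces it.
u1: forces it.
u2: forces it.
u3: forces it.
Worlds forcing the formula: {u0, u1, u2, u3}.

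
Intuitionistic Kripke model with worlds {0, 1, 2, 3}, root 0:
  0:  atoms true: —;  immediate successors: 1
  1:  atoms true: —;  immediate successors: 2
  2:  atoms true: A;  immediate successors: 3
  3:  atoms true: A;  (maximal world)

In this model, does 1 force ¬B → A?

1 ⊮ ¬B → A: already at 1 itself, 1 ⊩ ¬B but 1 ⊮ A.
1 lacks atom A, so 1 ⊮ A.

No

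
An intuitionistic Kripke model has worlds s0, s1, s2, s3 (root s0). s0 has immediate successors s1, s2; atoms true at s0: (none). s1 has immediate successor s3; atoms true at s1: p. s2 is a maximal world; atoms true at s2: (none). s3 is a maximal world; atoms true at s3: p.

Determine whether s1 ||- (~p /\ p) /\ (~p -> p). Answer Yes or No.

s1 ||-/- (~p /\ p) /\ (~p -> p) since s1 fails ~p /\ p.

No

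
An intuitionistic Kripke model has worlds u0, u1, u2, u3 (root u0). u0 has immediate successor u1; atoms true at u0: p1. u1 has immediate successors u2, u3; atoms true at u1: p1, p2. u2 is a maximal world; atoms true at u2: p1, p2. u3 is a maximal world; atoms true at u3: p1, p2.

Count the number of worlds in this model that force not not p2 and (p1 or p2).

4

u0: forces it.
u1: forces it.
u2: forces it.
u3: forces it.
Worlds forcing the formula: {u0, u1, u2, u3}.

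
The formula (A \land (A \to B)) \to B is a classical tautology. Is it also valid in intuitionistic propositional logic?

Yes

This is modus ponens in implicational form, which is intuitionistically derivable.
If a world forces A and A \to B, then applying the implication at that world (which is accessible from itself) gives B.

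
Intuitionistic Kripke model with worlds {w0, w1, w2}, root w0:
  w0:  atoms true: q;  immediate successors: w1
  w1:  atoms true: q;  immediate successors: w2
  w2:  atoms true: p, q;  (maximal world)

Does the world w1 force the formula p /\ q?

w1 ||-/- p /\ q since w1 fails p.

No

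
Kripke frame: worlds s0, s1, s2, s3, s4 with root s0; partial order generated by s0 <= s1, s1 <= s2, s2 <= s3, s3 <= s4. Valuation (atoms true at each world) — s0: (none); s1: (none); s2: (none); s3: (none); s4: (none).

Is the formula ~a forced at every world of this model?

s0 ||- ~a: no world accessible from s0 forces a.
Since the root s0 forces ~a and forcing is persistent (monotone upward), every world forces it.

Yes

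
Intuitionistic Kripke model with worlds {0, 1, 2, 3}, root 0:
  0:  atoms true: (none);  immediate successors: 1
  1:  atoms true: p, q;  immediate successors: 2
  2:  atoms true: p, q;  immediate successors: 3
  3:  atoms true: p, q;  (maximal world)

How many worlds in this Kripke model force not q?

0

0: does not force it — 0 does not force not q since 1 is accessible from 0 and 1 forces q.
1: does not force it — 1 does not force not q since 1 is accessible from 1 and 1 forces q.
2: does not force it.
3: does not force it.
Worlds forcing the formula: { }.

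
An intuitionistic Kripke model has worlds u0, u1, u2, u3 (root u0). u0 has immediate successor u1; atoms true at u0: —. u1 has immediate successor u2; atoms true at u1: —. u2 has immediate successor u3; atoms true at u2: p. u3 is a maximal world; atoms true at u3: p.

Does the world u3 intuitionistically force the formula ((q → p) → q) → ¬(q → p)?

u3 ⊩ ((q → p) → q) → ¬(q → p) vacuously: no world accessible from u3 forces the antecedent (q → p) → q.

Yes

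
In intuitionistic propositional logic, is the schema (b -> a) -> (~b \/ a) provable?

No

This is the material-implication-as-disjunction principle, which is not intuitionistically valid.
A Kripke countermodel: worlds s0, s1; order generated by s0 <= s1; atoms true at each world — s0:{}; s1:{a,b}.
s0 ||-/- (b -> a) -> (~b \/ a): already at s0 itself, s0 ||- b -> a but s0 ||-/- ~b \/ a.
s0 ||-/- ~b \/ a: neither disjunct is forced at s0.
s0 ||-/- ~b since s1 is accessible from s0 and s1 ||- b.
So the root s0 does not force the formula.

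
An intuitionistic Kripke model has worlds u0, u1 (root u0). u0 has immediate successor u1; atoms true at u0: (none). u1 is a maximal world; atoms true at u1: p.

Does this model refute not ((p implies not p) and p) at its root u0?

No

u0 forces not ((p implies not p) and p): no world accessible from u0 forces (p implies not p) and p.
So the root u0 forces not ((p implies not p) and p); the model is not a countermodel.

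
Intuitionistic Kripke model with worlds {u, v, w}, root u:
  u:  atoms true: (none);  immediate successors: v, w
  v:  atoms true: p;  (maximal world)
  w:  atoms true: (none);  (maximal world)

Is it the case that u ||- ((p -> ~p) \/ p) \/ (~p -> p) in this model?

u ||-/- ((p -> ~p) \/ p) \/ (~p -> p): neither disjunct is forced at u.
u ||-/- (p -> ~p) \/ p: neither disjunct is forced at u.
u ||-/- p -> ~p: at the accessible world v, v ||- p but v ||-/- ~p.
v ||-/- ~p since v is accessible from v and v ||- p.

No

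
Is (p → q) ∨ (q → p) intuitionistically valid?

This is the Gödel–Dummett linearity axiom, which is not intuitionistically valid.
A Kripke countermodel: worlds u0, u1, u2; order generated by u0 ≤ u1, u0 ≤ u2; atoms true at each world — u0:{}; u1:{p}; u2:{q}.
u0 ⊮ (p → q) ∨ (q → p): neither disjunct is forced at u0.
u0 ⊮ p → q: at the accessible world u1, u1 ⊩ p but u1 ⊮ q.
u1 lacks atom q, so u1 ⊮ q.
So the root u0 does not force the formula.

No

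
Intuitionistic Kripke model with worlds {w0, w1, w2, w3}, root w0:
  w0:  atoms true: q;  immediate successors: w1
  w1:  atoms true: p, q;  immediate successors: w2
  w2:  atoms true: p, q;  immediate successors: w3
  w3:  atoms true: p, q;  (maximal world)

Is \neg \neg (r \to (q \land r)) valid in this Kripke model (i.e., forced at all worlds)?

w0 \Vdash \neg \neg (r \to (q \land r)): no world accessible from w0 forces \neg (r \to (q \land r)).
Since the root w0 forces \neg \neg (r \to (q \land r)) and forcing is persistent (monotone upward), every world forces it.

Yes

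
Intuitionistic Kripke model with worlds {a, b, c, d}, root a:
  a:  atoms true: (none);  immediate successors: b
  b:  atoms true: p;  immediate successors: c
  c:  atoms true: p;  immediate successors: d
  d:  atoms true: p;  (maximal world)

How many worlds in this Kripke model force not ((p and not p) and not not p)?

a: forces it.
b: forces it.
c: forces it.
d: forces it.
Worlds forcing the formula: {a, b, c, d}.

4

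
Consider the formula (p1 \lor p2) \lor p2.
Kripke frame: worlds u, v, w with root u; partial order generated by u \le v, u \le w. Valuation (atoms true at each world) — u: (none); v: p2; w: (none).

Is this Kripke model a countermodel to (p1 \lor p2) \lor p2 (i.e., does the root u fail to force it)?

Yes

u \nVdash (p1 \lor p2) \lor p2: neither disjunct is forced at u.
u \nVdash p1 \lor p2: neither disjunct is forced at u.
u lacks atom p1, so u \nVdash p1.
So the root u does not force (p1 \lor p2) \lor p2; the model is a countermodel.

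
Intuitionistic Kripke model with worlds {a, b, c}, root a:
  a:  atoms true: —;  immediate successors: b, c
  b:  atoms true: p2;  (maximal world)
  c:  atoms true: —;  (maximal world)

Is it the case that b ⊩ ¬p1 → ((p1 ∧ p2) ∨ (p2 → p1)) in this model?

No

b ⊮ ¬p1 → ((p1 ∧ p2) ∨ (p2 → p1)): already at b itself, b ⊩ ¬p1 but b ⊮ (p1 ∧ p2) ∨ (p2 → p1).
b ⊮ (p1 ∧ p2) ∨ (p2 → p1): neither disjunct is forced at b.
b ⊮ p1 ∧ p2 since b fails p1.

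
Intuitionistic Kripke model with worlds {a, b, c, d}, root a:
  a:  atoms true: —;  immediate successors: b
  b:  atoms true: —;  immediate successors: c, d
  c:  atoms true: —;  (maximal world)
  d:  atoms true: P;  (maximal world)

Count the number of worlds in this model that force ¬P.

a: does not force it — a ⊮ ¬P since d is accessible from a and d ⊩ P.
b: does not force it — b ⊮ ¬P since d is accessible from b and d ⊩ P.
c: forces it.
d: does not force it.
Worlds forcing the formula: {c}.

1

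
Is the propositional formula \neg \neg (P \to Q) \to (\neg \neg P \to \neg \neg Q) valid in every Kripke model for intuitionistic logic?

Yes

This is the distribution of double negation over implication, which is intuitionistically derivable.
Assume \neg \neg (P \to Q) and \neg \neg P; suppose \neg Q. Then P \to Q would give \neg P (by contraposition), contradicting \neg \neg P; so \neg (P \to Q), contradicting \neg \neg (P \to Q). Hence \neg \neg Q.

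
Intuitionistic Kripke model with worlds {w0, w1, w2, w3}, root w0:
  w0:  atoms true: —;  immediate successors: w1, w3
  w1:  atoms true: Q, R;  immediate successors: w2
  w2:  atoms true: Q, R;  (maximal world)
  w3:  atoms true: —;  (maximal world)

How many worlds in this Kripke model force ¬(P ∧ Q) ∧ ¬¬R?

2

w0: does not force it — w0 ⊮ ¬(P ∧ Q) ∧ ¬¬R since w0 fails ¬¬R.
w1: forces it.
w2: forces it.
w3: does not force it — w3 ⊮ ¬(P ∧ Q) ∧ ¬¬R since w3 fails ¬¬R.
Worlds forcing the formula: {w1, w2}.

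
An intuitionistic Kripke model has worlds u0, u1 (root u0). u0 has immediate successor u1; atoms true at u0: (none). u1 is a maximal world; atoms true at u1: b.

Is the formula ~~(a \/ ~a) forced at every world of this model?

Yes

u0 ||- ~~(a \/ ~a): no world accessible from u0 forces ~(a \/ ~a).
Since the root u0 forces ~~(a \/ ~a) and forcing is persistent (monotone upward), every world forces it.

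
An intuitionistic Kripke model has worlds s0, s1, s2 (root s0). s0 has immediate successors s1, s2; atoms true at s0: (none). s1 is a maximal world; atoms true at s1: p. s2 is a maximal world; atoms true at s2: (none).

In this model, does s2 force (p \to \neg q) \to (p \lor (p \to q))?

Yes

s2 \Vdash (p \to \neg q) \to (p \lor (p \to q)): every world accessible from s2 that forces p \to \neg q (namely s2) also forces p \lor (p \to q).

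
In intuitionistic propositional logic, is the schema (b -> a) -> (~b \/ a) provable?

No

This is the material-implication-as-disjunction principle, which is not intuitionistically valid.
A Kripke countermodel: worlds 0, 1; order generated by 0 <= 1; atoms true at each world — 0:{}; 1:{a,b}.
0 ||-/- (b -> a) -> (~b \/ a): already at 0 itself, 0 ||- b -> a but 0 ||-/- ~b \/ a.
0 ||-/- ~b \/ a: neither disjunct is forced at 0.
0 ||-/- ~b since 1 is accessible from 0 and 1 ||- b.
So the root 0 does not force the formula.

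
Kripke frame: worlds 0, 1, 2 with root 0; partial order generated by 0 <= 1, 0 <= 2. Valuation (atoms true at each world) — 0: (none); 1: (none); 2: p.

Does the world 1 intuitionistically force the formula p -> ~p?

Yes

1 ||- p -> ~p vacuously: no world accessible from 1 forces the antecedent p.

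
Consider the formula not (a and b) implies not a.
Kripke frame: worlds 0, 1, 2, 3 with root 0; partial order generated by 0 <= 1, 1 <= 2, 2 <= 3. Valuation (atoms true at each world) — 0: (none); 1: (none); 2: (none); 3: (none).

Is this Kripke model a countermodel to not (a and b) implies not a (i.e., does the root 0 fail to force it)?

No

0 forces not (a and b) implies not a: every world accessible from 0 that forces not (a and b) (namely 0, 1, 2, 3) also forces not a.
So the root 0 forces not (a and b) implies not a; the model is not a countermodel.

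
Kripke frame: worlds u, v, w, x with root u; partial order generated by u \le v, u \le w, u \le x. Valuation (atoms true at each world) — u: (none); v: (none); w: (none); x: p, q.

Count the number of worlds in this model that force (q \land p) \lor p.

u: does not force it — u \nVdash (q \land p) \lor p: neither disjunct is forced at u.
v: does not force it.
w: does not force it.
x: forces it.
Worlds forcing the formula: {x}.

1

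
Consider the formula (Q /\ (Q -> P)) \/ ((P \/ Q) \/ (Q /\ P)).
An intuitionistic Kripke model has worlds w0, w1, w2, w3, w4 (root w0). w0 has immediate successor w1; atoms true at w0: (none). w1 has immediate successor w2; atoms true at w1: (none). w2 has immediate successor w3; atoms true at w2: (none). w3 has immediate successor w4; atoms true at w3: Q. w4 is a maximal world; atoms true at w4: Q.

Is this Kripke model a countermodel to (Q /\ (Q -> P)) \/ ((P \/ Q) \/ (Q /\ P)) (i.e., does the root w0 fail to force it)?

w0 ||-/- (Q /\ (Q -> P)) \/ ((P \/ Q) \/ (Q /\ P)): neither disjunct is forced at w0.
w0 ||-/- Q /\ (Q -> P) since w0 fails Q.
So the root w0 does not force (Q /\ (Q -> P)) \/ ((P \/ Q) \/ (Q /\ P)); the model is a countermodel.

Yes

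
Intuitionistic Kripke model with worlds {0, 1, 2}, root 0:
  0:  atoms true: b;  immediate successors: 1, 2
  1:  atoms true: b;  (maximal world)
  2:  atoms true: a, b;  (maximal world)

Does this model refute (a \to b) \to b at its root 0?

0 \Vdash (a \to b) \to b: every world accessible from 0 that forces a \to b (namely 0, 1, 2) also forces b.
So the root 0 forces (a \to b) \to b; the model is not a countermodel.

No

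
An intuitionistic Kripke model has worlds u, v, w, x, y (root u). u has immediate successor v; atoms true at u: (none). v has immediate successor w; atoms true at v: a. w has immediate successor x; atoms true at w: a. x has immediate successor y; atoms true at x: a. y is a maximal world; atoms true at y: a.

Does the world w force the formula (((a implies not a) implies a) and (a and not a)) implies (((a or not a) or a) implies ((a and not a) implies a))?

w forces (((a implies not a) implies a) and (a and not a)) implies (((a or not a) or a) implies ((a and not a) implies a)) vacuously: no world accessible from w forces the antecedent ((a implies not a) implies a) and (a and not a).

Yes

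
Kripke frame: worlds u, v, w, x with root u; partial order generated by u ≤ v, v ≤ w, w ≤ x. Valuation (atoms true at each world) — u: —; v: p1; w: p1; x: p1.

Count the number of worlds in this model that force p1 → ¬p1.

0

u: does not force it — u ⊮ p1 → ¬p1: at the accessible world v, v ⊩ p1 but v ⊮ ¬p1.
v: does not force it — v ⊮ p1 → ¬p1: already at v itself, v ⊩ p1 but v ⊮ ¬p1.
w: does not force it.
x: does not force it.
Worlds forcing the formula: { }.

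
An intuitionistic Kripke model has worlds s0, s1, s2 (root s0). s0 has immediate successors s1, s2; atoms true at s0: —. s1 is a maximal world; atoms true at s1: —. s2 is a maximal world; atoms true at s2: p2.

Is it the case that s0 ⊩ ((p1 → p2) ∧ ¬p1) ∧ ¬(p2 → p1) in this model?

No

s0 ⊮ ((p1 → p2) ∧ ¬p1) ∧ ¬(p2 → p1) since s0 fails ¬(p2 → p1).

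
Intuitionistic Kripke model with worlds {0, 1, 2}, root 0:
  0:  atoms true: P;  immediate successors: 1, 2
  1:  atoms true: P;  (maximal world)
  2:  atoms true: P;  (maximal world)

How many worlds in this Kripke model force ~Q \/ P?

0: forces it.
1: forces it.
2: forces it.
Worlds forcing the formula: {0, 1, 2}.

3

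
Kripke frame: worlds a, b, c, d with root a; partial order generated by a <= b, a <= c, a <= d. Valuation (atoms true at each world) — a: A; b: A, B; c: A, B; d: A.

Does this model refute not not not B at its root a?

Yes

a does not force not not not B since b is accessible from a and b forces not not B.
b forces not not B: no world accessible from b forces not B.
So the root a does not force not not not B; the model is a countermodel.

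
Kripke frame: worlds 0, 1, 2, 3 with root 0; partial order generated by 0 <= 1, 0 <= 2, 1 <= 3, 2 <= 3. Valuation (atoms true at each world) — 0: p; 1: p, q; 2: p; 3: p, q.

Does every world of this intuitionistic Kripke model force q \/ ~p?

No

Not every world: 0 ||-/- q \/ ~p.
0 ||-/- q \/ ~p: neither disjunct is forced at 0.
0 lacks atom q, so 0 ||-/- q.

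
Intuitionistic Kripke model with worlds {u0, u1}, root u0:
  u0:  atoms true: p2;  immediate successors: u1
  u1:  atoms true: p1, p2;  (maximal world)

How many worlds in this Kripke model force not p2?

u0: does not force it — u0 does not force not p2 since u0 is accessible from u0 and u0 forces p2.
u1: does not force it — u1 does not force not p2 since u1 is accessible from u1 and u1 forces p2.
Worlds forcing the formula: { }.

0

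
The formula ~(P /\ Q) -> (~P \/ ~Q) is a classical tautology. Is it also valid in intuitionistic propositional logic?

This is the constructively invalid direction of De Morgan's law for conjunction, which is not intuitionistically valid.
A Kripke countermodel: worlds w0, w1, w2; order generated by w0 <= w1, w0 <= w2; atoms true at each world — w0:{}; w1:{P}; w2:{Q}.
w0 ||-/- ~(P /\ Q) -> (~P \/ ~Q): already at w0 itself, w0 ||- ~(P /\ Q) but w0 ||-/- ~P \/ ~Q.
w0 ||-/- ~P \/ ~Q: neither disjunct is forced at w0.
w0 ||-/- ~P since w1 is accessible from w0 and w1 ||- P.
So the root w0 does not force the formula.

No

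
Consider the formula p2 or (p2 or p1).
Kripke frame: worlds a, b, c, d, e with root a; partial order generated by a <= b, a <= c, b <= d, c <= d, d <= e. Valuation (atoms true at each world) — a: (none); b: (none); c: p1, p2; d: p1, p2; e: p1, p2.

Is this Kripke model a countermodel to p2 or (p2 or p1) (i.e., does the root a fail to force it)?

Yes

a does not force p2 or (p2 or p1): neither disjunct is forced at a.
a lacks atom p2, so a does not force p2.
So the root a does not force p2 or (p2 or p1); the model is a countermodel.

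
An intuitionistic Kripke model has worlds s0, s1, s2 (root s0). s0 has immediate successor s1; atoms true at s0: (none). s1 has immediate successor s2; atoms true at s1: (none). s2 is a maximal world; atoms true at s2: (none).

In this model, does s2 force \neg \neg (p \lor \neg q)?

s2 \Vdash \neg \neg (p \lor \neg q): no world accessible from s2 forces \neg (p \lor \neg q).

Yes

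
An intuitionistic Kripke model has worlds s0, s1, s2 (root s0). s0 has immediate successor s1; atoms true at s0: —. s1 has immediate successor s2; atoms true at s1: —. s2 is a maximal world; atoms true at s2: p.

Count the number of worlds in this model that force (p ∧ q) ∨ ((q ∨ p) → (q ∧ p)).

s0: does not force it — s0 ⊮ (p ∧ q) ∨ ((q ∨ p) → (q ∧ p)): neither disjunct is forced at s0.
s1: does not force it — s1 ⊮ (p ∧ q) ∨ ((q ∨ p) → (q ∧ p)): neither disjunct is forced at s1.
s2: does not force it.
Worlds forcing the formula: { }.

0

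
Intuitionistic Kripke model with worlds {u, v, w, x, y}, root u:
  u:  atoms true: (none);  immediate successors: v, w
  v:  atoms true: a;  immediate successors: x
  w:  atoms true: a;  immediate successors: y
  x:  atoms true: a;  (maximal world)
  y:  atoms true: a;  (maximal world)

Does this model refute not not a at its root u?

u forces not not a: no world accessible from u forces not a.
So the root u forces not not a; the model is not a countermodel.

No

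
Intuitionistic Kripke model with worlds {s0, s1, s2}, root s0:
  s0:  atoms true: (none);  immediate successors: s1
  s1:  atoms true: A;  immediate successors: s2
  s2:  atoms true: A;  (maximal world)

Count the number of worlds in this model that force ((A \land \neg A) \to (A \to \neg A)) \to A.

2

s0: does not force it — s0 \nVdash ((A \land \neg A) \to (A \to \neg A)) \to A: already at s0 itself, s0 \Vdash (A \land \neg A) \to (A \to \neg A) but s0 \nVdash A.
s1: forces it.
s2: forces it.
Worlds forcing the formula: {s1, s2}.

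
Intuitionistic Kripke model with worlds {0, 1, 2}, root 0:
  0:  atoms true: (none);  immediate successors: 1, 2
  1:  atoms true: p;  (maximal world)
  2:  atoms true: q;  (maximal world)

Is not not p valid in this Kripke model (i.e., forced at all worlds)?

No

Not every world: 0 does not force not not p.
0 does not force not not p since 2 is accessible from 0 and 2 forces not p.
2 forces not p: no world accessible from 2 forces p.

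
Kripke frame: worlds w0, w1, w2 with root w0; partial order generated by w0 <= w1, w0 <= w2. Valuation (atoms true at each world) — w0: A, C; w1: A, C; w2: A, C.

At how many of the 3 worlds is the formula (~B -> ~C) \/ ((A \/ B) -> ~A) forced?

0

w0: does not force it — w0 ||-/- (~B -> ~C) \/ ((A \/ B) -> ~A): neither disjunct is forced at w0.
w1: does not force it — w1 ||-/- (~B -> ~C) \/ ((A \/ B) -> ~A): neither disjunct is forced at w1.
w2: does not force it.
Worlds forcing the formula: { }.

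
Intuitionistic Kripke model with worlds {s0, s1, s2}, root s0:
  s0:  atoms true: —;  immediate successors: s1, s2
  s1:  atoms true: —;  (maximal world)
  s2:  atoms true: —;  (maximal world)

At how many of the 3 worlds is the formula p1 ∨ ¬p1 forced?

s0: forces it.
s1: forces it.
s2: forces it.
Worlds forcing the formula: {s0, s1, s2}.

3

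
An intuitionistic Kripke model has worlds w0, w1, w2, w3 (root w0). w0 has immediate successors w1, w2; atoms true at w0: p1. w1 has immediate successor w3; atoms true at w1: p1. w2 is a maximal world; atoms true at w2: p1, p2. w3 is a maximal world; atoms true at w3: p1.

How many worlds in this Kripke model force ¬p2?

w0: does not force it — w0 ⊮ ¬p2 since w2 is accessible from w0 and w2 ⊩ p2.
w1: forces it.
w2: does not force it.
w3: forces it.
Worlds forcing the formula: {w1, w3}.

2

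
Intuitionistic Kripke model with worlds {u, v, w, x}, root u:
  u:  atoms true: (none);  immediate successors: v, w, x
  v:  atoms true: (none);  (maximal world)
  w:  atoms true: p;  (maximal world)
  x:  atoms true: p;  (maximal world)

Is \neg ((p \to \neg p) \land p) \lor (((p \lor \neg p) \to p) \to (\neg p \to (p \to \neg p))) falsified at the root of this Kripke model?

No

u \Vdash \neg ((p \to \neg p) \land p) \lor (((p \lor \neg p) \to p) \to (\neg p \to (p \to \neg p))) via the disjunct \neg ((p \to \neg p) \land p).
So the root u forces \neg ((p \to \neg p) \land p) \lor (((p \lor \neg p) \to p) \to (\neg p \to (p \to \neg p))); the model is not a countermodel.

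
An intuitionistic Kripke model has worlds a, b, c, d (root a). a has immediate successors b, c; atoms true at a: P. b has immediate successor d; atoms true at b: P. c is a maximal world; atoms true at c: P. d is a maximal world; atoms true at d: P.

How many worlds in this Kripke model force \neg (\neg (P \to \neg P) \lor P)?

a: does not force it — a \nVdash \neg (\neg (P \to \neg P) \lor P) since a is accessible from a and a \Vdash \neg (P \to \neg P) \lor P.
b: does not force it — b \nVdash \neg (\neg (P \to \neg P) \lor P) since b is accessible from b and b \Vdash \neg (P \to \neg P) \lor P.
c: does not force it — c \nVdash \neg (\neg (P \to \neg P) \lor P) since c is accessible from c and c \Vdash \neg (P \to \neg P) \lor P.
d: does not force it.
Worlds forcing the formula: { }.

0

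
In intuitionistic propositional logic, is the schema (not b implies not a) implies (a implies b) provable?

This is the converse of contraposition, which is not intuitionistically valid.
A Kripke countermodel: worlds s0, s1; order generated by s0 <= s1; atoms true at each world — s0:{a}; s1:{a,b}.
s0 does not force (not b implies not a) implies (a implies b): already at s0 itself, s0 forces not b implies not a but s0 does not force a implies b.
s0 does not force a implies b: already at s0 itself, s0 forces a but s0 does not force b.
s0 lacks atom b, so s0 does not force b.
So the root s0 does not force the formula.

No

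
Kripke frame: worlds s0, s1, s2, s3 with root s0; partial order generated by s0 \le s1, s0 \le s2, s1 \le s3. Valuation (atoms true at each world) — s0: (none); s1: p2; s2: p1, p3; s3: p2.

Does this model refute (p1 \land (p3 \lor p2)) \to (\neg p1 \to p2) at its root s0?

s0 \Vdash (p1 \land (p3 \lor p2)) \to (\neg p1 \to p2): every world accessible from s0 that forces p1 \land (p3 \lor p2) (namely s2) also forces \neg p1 \to p2.
So the root s0 forces (p1 \land (p3 \lor p2)) \to (\neg p1 \to p2); the model is not a countermodel.

No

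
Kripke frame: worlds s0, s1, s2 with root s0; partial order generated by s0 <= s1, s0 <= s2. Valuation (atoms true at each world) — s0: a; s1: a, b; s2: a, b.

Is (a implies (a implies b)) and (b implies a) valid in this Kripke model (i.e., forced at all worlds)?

Not every world: s0 does not force (a implies (a implies b)) and (b implies a).
s0 does not force (a implies (a implies b)) and (b implies a) since s0 fails a implies (a implies b).

No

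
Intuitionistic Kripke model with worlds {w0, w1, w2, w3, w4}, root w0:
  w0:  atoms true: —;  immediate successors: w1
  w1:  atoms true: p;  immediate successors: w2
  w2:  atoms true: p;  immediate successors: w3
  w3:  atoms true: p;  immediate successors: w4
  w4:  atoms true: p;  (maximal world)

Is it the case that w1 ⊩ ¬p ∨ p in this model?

Yes

w1 ⊩ ¬p ∨ p via the disjunct p.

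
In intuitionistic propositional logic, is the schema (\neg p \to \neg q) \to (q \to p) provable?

No

This is the converse of contraposition, which is not intuitionistically valid.
A Kripke countermodel: worlds u, v; order generated by u \le v; atoms true at each world — u:{q}; v:{p,q}.
u \nVdash (\neg p \to \neg q) \to (q \to p): already at u itself, u \Vdash \neg p \to \neg q but u \nVdash q \to p.
u \nVdash q \to p: already at u itself, u \Vdash q but u \nVdash p.
u lacks atom p, so u \nVdash p.
So the root u does not force the formula.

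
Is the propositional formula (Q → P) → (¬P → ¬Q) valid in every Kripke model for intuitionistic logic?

Yes

This is the forward direction of contraposition, which is intuitionistically derivable.
Assume Q → P and ¬P. If Q held then P would follow, contradicting ¬P; so ¬Q.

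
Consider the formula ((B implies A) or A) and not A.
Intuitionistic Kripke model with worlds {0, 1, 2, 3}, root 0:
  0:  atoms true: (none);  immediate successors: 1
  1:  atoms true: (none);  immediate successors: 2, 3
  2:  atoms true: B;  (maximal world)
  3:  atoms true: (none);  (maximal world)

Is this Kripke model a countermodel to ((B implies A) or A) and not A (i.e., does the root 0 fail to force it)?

Yes

0 does not force ((B implies A) or A) and not A since 0 fails (B implies A) or A.
So the root 0 does not force ((B implies A) or A) and not A; the model is a countermodel.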